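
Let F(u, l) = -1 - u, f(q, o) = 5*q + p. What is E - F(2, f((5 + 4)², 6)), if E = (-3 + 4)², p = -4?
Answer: 4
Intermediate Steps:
f(q, o) = -4 + 5*q (f(q, o) = 5*q - 4 = -4 + 5*q)
E = 1 (E = 1² = 1)
E - F(2, f((5 + 4)², 6)) = 1 - (-1 - 1*2) = 1 - (-1 - 2) = 1 - 1*(-3) = 1 + 3 = 4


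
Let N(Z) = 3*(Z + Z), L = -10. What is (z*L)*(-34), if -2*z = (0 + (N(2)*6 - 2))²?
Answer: -833000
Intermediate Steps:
N(Z) = 6*Z (N(Z) = 3*(2*Z) = 6*Z)
z = -2450 (z = -(0 + ((6*2)*6 - 2))²/2 = -(0 + (12*6 - 2))²/2 = -(0 + (72 - 2))²/2 = -(0 + 70)²/2 = -½*70² = -½*4900 = -2450)
(z*L)*(-34) = -2450*(-10)*(-34) = 24500*(-34) = -833000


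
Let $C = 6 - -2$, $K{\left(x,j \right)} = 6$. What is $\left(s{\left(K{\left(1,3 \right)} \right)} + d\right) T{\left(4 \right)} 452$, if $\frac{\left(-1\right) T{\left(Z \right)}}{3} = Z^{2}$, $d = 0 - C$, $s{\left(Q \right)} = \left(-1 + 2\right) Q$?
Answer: $43392$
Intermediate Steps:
$s{\left(Q \right)} = Q$ ($s{\left(Q \right)} = 1 Q = Q$)
$C = 8$ ($C = 6 + 2 = 8$)
$d = -8$ ($d = 0 - 8 = -8$)
$T{\left(Z \right)} = - 3 Z^{2}$
$\left(s{\left(K{\left(1,3 \right)} \right)} + d\right) T{\left(4 \right)} 452 = \left(6 - 8\right) \left(- 3 \cdot 4^{2}\right) 452 = - 2 \left(\left(-3\right) 16\right) 452 = \left(-2\right) \left(-48\right) 452 = 96 \cdot 452 = 43392$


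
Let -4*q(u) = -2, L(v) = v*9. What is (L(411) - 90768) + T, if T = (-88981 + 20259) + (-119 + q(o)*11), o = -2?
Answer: -311809/2 ≈ -1.5590e+5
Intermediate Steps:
L(v) = 9*v
q(u) = 1/2 (q(u) = -1/4*(-2) = 1/2)
T = -137671/2 (T = (-88981 + 20259) + (-119 + (1/2)*11) = -68722 + (-119 + 11/2) = -68722 - 227/2 = -137671/2 ≈ -68836.)
(L(411) - 90768) + T = (9*411 - 90768) - 137671/2 = (3699 - 90768) - 137671/2 = -87069 - 137671/2 = -311809/2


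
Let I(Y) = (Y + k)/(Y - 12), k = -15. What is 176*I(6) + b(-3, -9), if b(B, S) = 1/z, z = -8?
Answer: 2111/8 ≈ 263.88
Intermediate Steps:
I(Y) = (-15 + Y)/(-12 + Y) (I(Y) = (Y - 15)/(Y - 12) = (-15 + Y)/(-12 + Y))
b(B, S) = -1/8 (b(B, S) = 1/(-8) = -1/8)
176*I(6) + b(-3, -9) = 176*((-15 + 6)/(-12 + 6)) - 1/8 = 176*(-9/(-6)) - 1/8 = 176*(-1/6*(-9)) - 1/8 = 176*(3/2) - 1/8 = 264 - 1/8 = 2111/8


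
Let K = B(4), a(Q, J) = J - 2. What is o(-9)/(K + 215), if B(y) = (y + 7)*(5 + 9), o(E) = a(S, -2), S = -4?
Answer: -4/369 ≈ -0.010840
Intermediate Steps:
a(Q, J) = -2 + J
o(E) = -4 (o(E) = -2 - 2 = -4)
B(y) = 98 + 14*y (B(y) = (7 + y)*14 = 98 + 14*y)
K = 154 (K = 98 + 14*4 = 98 + 56 = 154)
o(-9)/(K + 215) = -4/(154 + 215) = -4/369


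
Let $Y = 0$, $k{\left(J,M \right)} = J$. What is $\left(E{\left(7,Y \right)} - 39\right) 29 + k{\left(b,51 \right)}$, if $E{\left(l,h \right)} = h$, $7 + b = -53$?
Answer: $-1191$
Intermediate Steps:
$b = -60$ ($b = -7 - 53 = -60$)
$\left(E{\left(7,Y \right)} - 39\right) 29 + k{\left(b,51 \right)} = \left(0 - 39\right) 29 - 60 = \left(-39\right) 29 - 60 = -1131 - 60 = -1191$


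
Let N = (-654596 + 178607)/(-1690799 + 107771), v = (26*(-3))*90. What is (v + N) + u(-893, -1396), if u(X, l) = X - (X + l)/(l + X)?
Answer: -4175869201/527676 ≈ -7913.7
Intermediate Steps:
u(X, l) = -1 + X (u(X, l) = X - (X + l)/(X + l) = X - 1*1 = X - 1 = -1 + X)
v = -7020 (v = -78*90 = -7020)
N = 158663/527676 (N = -475989/(-1583028) = -475989*(-1/1583028) = 158663/527676 ≈ 0.30068)
(v + N) + u(-893, -1396) = (-7020 + 158663/527676) + (-1 - 893) = -3704126857/527676 - 894 = -4175869201/527676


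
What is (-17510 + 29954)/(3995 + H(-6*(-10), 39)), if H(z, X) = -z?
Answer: 12444/3935 ≈ 3.1624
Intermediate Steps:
(-17510 + 29954)/(3995 + H(-6*(-10), 39)) = (-17510 + 29954)/(3995 - (-6)*(-10)) = 12444/(3995 - 1*60) = 12444/(3995 - 60) = 12444/3935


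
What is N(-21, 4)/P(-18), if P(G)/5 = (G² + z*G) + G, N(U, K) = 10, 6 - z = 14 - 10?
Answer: 1/135 ≈ 0.0074074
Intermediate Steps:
z = 2 (z = 6 - (14 - 10) = 6 - 1*4 = 6 - 4 = 2)
P(G) = 5*G² + 15*G (P(G) = 5*((G² + 2*G) + G) = 5*(G² + 3*G) = 5*G² + 15*G)
N(-21, 4)/P(-18) = 10/((5*(-18)*(3 - 18))) = 10/((5*(-18)*(-15))) = 10/1350 = 10*(1/1350) = 1/135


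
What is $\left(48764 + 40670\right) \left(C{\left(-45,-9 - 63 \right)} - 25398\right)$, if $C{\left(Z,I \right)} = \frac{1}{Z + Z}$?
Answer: $- \frac{102215057657}{45} \approx -2.2714 \cdot 10^{9}$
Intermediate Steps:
$C{\left(Z,I \right)} = \frac{1}{2 Z}$
$\left(48764 + 40670\right) \left(C{\left(-45,-9 - 63 \right)} - 25398\right) = \left(48764 + 40670\right) \left(\frac{1}{2 \left(-45\right)} - 25398\right) = 89434 \left(\frac{1}{2} \left(- \frac{1}{45}\right) - 25398\right) = 89434 \left(- \frac{1}{90} - 25398\right) = 89434 \left(- \frac{2285821}{90}\right) = - \frac{102215057657}{45}$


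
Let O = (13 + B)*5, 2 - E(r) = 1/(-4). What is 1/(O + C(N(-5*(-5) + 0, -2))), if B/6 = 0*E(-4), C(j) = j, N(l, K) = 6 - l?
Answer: 1/46 ≈ 0.021739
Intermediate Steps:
E(r) = 9/4 (E(r) = 2 - 1/(-4) = 2 - 1*(-1/4) = 2 + 1/4 = 9/4)
B = 0 (B = 6*(0*(9/4)) = 6*0 = 0)
O = 65 (O = (13 + 0)*5 = 13*5 = 65)
1/(O + C(N(-5*(-5) + 0, -2))) = 1/(65 + (6 - (-5*(-5) + 0))) = 1/(65 + (6 - (25 + 0))) = 1/(65 + (6 - 1*25)) = 1/(65 + (6 - 25)) = 1/(65 - 19) = 1/46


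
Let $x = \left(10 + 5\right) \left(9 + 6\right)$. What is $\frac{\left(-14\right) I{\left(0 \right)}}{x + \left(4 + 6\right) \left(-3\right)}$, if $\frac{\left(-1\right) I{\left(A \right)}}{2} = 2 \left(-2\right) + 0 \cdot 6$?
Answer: $- \frac{112}{195} \approx -0.57436$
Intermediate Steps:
$x = 225$ ($x = 15 \cdot 15 = 225$)
$I{\left(A \right)} = 8$ ($I{\left(A \right)} = - 2 \left(2 \left(-2\right) + 0 \cdot 6\right) = - 2 \left(-4 + 0\right) = \left(-2\right) \left(-4\right) = 8$)
$\frac{\left(-14\right) I{\left(0 \right)}}{x + \left(4 + 6\right) \left(-3\right)} = \frac{\left(-14\right) 8}{225 + \left(4 + 6\right) \left(-3\right)} = - \frac{112}{225 + 10 \left(-3\right)} = - \frac{112}{225 - 30} = - \frac{112}{195}$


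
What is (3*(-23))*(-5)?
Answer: 345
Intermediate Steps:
(3*(-23))*(-5) = -69*(-5) = 345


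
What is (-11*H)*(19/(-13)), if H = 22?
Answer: 4598/13 ≈ 353.69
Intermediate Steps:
(-11*H)*(19/(-13)) = (-11*22)*(19/(-13)) = -4598*(-1)/13 = -242*(-19/13) = 4598/13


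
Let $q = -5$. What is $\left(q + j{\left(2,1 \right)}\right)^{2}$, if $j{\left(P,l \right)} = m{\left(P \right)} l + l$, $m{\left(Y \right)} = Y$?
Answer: $4$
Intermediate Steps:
$j{\left(P,l \right)} = l + P l$ ($j{\left(P,l \right)} = P l + l = l + P l$)
$\left(q + j{\left(2,1 \right)}\right)^{2} = \left(-5 + 1 \left(1 + 2\right)\right)^{2} = \left(-5 + 1 \cdot 3\right)^{2} = \left(-5 + 3\right)^{2} = \left(-2\right)^{2} = 4$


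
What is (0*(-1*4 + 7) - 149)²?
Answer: 22201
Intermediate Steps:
(0*(-1*4 + 7) - 149)² = (0*(-4 + 7) - 149)² = (0*3 - 149)² = (0 - 149)² = (-149)² = 22201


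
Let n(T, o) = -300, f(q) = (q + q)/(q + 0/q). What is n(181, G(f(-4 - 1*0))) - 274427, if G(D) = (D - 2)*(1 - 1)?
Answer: -274727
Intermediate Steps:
f(q) = 2 (f(q) = (2*q)/(q + 0) = (2*q)/q = 2)
G(D) = 0 (G(D) = (-2 + D)*0 = 0)
n(181, G(f(-4 - 1*0))) - 274427 = -300 - 274427 = -274727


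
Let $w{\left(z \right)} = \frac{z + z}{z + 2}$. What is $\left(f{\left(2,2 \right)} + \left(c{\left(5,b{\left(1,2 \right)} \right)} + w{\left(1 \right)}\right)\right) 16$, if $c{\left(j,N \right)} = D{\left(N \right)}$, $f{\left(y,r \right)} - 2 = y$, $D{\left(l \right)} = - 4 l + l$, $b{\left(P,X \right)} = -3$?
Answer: $\frac{656}{3} \approx 218.67$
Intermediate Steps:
$D{\left(l \right)} = - 3 l$
$f{\left(y,r \right)} = 2 + y$
$w{\left(z \right)} = \frac{2 z}{2 + z}$
$c{\left(j,N \right)} = - 3 N$
$\left(f{\left(2,2 \right)} + \left(c{\left(5,b{\left(1,2 \right)} \right)} + w{\left(1 \right)}\right)\right) 16 = \left(\left(2 + 2\right) + \left(\left(-3\right) \left(-3\right) + 2 \cdot 1 \frac{1}{2 + 1}\right)\right) 16 = \left(4 + \left(9 + 2 \cdot 1 \cdot \frac{1}{3}\right)\right) 16 = \left(4 + \left(9 + \frac{2}{3}\right)\right) 16 = \left(4 + \frac{29}{3}\right) 16 = \frac{41}{3} \cdot 16 = \frac{656}{3}$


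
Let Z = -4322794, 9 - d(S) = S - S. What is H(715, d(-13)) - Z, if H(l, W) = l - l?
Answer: 4322794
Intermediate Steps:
d(S) = 9 (d(S) = 9 - (S - S) = 9 - 1*0 = 9 + 0 = 9)
H(l, W) = 0
H(715, d(-13)) - Z = 0 - 1*(-4322794) = 0 + 4322794 = 4322794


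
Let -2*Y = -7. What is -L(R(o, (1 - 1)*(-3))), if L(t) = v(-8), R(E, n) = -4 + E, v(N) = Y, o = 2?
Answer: -7/2 ≈ -3.5000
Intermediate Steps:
Y = 7/2 (Y = -1/2*(-7) = 7/2 ≈ 3.5000)
v(N) = 7/2
L(t) = 7/2
-L(R(o, (1 - 1)*(-3))) = -1*7/2 = -7/2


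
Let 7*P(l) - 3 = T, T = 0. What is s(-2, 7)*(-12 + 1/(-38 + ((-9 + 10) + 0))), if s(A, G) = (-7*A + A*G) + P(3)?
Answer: -1335/259 ≈ -5.1544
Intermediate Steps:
P(l) = 3/7 (P(l) = 3/7 + (⅐)*0 = 3/7 + 0 = 3/7)
s(A, G) = 3/7 - 7*A + A*G (s(A, G) = (-7*A + A*G) + 3/7 = 3/7 - 7*A + A*G)
s(-2, 7)*(-12 + 1/(-38 + ((-9 + 10) + 0))) = (3/7 - 7*(-2) - 2*7)*(-12 + 1/(-38 + ((-9 + 10) + 0))) = (3/7 + 14 - 14)*(-12 + 1/(-38 + (1 + 0))) = 3*(-12 + 1/(-38 + 1))/7 = 3*(-12 + 1/(-37))/7 = 3*(-12 - 1/37)/7 = (3/7)*(-445/37) = -1335/259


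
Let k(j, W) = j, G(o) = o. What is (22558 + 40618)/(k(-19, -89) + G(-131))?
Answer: -31588/75 ≈ -421.17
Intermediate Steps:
(22558 + 40618)/(k(-19, -89) + G(-131)) = (22558 + 40618)/(-19 - 131) = 63176/(-150) = 63176*(-1/150) = -31588/75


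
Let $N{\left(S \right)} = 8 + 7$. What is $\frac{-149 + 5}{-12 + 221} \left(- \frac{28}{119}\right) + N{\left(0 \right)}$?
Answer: $\frac{53871}{3553} \approx 15.162$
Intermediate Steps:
$N{\left(S \right)} = 15$
$\frac{-149 + 5}{-12 + 221} \left(- \frac{28}{119}\right) + N{\left(0 \right)} = \frac{-149 + 5}{-12 + 221} \left(- \frac{28}{119}\right) + 15 = - \frac{144}{209} \left(\left(-28\right) \frac{1}{119}\right) + 15 = \left(-144\right) \frac{1}{209} \left(- \frac{4}{17}\right) + 15 = \left(- \frac{144}{209}\right) \left(- \frac{4}{17}\right) + 15 = \frac{576}{3553} + 15 = \frac{53871}{3553}$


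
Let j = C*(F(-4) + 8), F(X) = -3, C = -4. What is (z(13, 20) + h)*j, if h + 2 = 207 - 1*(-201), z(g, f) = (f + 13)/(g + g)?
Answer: -105890/13 ≈ -8145.4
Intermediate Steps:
z(g, f) = (13 + f)/(2*g) (z(g, f) = (13 + f)/((2*g)) = (13 + f)*(1/(2*g)) = (13 + f)/(2*g))
j = -20 (j = -4*(-3 + 8) = -4*5 = -20)
h = 406 (h = -2 + (207 - 1*(-201)) = -2 + (207 + 201) = -2 + 408 = 406)
(z(13, 20) + h)*j = ((½)*(13 + 20)/13 + 406)*(-20) = ((½)*(1/13)*33 + 406)*(-20) = (33/26 + 406)*(-20) = (10589/26)*(-20) = -105890/13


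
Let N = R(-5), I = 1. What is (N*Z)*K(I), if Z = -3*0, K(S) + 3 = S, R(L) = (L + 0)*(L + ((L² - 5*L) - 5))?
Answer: 0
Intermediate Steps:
R(L) = L*(-5 + L² - 4*L) (R(L) = L*(L + (-5 + L² - 5*L)) = L*(-5 + L² - 4*L))
N = -200 (N = -5*(-5 + (-5)² - 4*(-5)) = -5*(-5 + 25 + 20) = -5*40 = -200)
K(S) = -3 + S
Z = 0
(N*Z)*K(I) = (-200*0)*(-3 + 1) = 0*(-2) = 0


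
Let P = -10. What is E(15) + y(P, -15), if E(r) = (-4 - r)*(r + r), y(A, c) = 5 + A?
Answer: -575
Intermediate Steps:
E(r) = 2*r*(-4 - r) (E(r) = (-4 - r)*(2*r) = 2*r*(-4 - r))
E(15) + y(P, -15) = -2*15*(4 + 15) + (5 - 10) = -2*15*19 - 5 = -570 - 5 = -575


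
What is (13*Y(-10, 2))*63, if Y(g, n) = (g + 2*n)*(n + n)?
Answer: -19656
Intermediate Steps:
Y(g, n) = 2*n*(g + 2*n) (Y(g, n) = (g + 2*n)*(2*n) = 2*n*(g + 2*n))
(13*Y(-10, 2))*63 = (13*(2*2*(-10 + 2*2)))*63 = (13*(2*2*(-10 + 4)))*63 = (13*(2*2*(-6)))*63 = (13*(-24))*63 = -312*63 = -19656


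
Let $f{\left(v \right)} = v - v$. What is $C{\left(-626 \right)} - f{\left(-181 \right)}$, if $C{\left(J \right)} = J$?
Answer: $-626$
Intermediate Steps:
$f{\left(v \right)} = 0$
$C{\left(-626 \right)} - f{\left(-181 \right)} = -626 - 0 = -626 + 0 = -626$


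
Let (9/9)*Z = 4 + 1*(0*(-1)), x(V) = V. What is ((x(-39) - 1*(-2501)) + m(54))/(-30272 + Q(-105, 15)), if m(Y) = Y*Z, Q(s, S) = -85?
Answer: -2678/30357 ≈ -0.088217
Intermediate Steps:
Z = 4 (Z = 4 + 1*(0*(-1)) = 4 + 1*0 = 4 + 0 = 4)
m(Y) = 4*Y (m(Y) = Y*4 = 4*Y)
((x(-39) - 1*(-2501)) + m(54))/(-30272 + Q(-105, 15)) = ((-39 - 1*(-2501)) + 4*54)/(-30272 - 85) = ((-39 + 2501) + 216)/(-30357) = (2462 + 216)*(-1/30357) = 2678*(-1/30357) = -2678/30357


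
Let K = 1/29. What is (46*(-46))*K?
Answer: -2116/29 ≈ -72.966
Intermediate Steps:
K = 1/29 ≈ 0.034483
(46*(-46))*K = (46*(-46))*(1/29) = -2116*1/29 = -2116/29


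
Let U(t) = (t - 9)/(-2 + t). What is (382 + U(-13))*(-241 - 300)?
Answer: -3111832/15 ≈ -2.0746e+5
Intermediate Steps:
U(t) = (-9 + t)/(-2 + t)
(382 + U(-13))*(-241 - 300) = (382 + (-9 - 13)/(-2 - 13))*(-241 - 300) = (382 - 22/(-15))*(-541) = (382 - 1/15*(-22))*(-541) = (382 + 22/15)*(-541) = (5752/15)*(-541) = -3111832/15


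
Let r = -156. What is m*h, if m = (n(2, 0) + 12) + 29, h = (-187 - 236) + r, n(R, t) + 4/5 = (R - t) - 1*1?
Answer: -119274/5 ≈ -23855.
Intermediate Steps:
n(R, t) = -9/5 + R - t (n(R, t) = -⅘ + ((R - t) - 1*1) = -⅘ + ((R - t) - 1) = -⅘ + (-1 + R - t) = -9/5 + R - t)
h = -579 (h = (-187 - 236) - 156 = -423 - 156 = -579)
m = 206/5 (m = ((-9/5 + 2 - 1*0) + 12) + 29 = ((-9/5 + 2 + 0) + 12) + 29 = (⅕ + 12) + 29 = 61/5 + 29 = 206/5 ≈ 41.200)
m*h = (206/5)*(-579) = -119274/5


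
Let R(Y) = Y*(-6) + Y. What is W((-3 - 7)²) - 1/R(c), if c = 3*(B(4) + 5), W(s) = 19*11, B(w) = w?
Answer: 28216/135 ≈ 209.01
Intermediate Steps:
W(s) = 209
c = 27 (c = 3*(4 + 5) = 3*9 = 27)
R(Y) = -5*Y (R(Y) = -6*Y + Y = -5*Y)
W((-3 - 7)²) - 1/R(c) = 209 - 1/((-5*27)) = 209 - 1/(-135) = 209 - 1*(-1/135) = 209 + 1/135 = 28216/135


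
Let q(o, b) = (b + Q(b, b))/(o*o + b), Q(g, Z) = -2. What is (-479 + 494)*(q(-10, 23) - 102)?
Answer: -62625/41 ≈ -1527.4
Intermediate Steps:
q(o, b) = (-2 + b)/(b + o**2) (q(o, b) = (b - 2)/(o*o + b) = (-2 + b)/(o**2 + b) = (-2 + b)/(b + o**2))
(-479 + 494)*(q(-10, 23) - 102) = (-479 + 494)*((-2 + 23)/(23 + (-10)**2) - 102) = 15*(21/(23 + 100) - 102) = 15*(21/123 - 102) = 15*((1/123)*21 - 102) = 15*(7/41 - 102) = 15*(-4175/41) = -62625/41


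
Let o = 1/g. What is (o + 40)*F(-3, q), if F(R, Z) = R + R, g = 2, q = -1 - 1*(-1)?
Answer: -243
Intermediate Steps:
q = 0 (q = -1 + 1 = 0)
o = ½ (o = 1/2 = ½ ≈ 0.50000)
F(R, Z) = 2*R
(o + 40)*F(-3, q) = (½ + 40)*(2*(-3)) = (81/2)*(-6) = -243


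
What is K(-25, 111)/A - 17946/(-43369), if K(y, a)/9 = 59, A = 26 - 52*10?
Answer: -14163615/21424286 ≈ -0.66110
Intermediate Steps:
A = -494 (A = 26 - 520 = -494)
K(y, a) = 531 (K(y, a) = 9*59 = 531)
K(-25, 111)/A - 17946/(-43369) = 531/(-494) - 17946/(-43369) = 531*(-1/494) - 17946*(-1/43369) = -531/494 + 17946/43369 = -14163615/21424286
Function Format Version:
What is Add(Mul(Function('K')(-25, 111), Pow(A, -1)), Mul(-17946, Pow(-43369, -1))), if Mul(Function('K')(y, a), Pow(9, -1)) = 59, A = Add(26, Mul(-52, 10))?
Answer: Rational(-14163615, 21424286) ≈ -0.66110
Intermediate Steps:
A = -494 (A = Add(26, -520) = -494)
Function('K')(y, a) = 531 (Function('K')(y, a) = Mul(9, 59) = 531)
Add(Mul(Function('K')(-25, 111), Pow(A, -1)), Mul(-17946, Pow(-43369, -1))) = Add(Mul(531, Pow(-494, -1)), Mul(-17946, Pow(-43369, -1))) = Add(Mul(531, Rational(-1, 494)), Mul(-17946, Rational(-1, 43369))) = Add(Rational(-531, 494), Rational(17946, 43369)) = Rational(-14163615, 21424286)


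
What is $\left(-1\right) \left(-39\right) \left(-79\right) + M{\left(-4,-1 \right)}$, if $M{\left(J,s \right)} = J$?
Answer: $-3085$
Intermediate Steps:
$\left(-1\right) \left(-39\right) \left(-79\right) + M{\left(-4,-1 \right)} = \left(-1\right) \left(-39\right) \left(-79\right) - 4 = 39 \left(-79\right) - 4 = -3081 - 4 = -3085$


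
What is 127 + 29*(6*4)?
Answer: 823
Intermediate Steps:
127 + 29*(6*4) = 127 + 29*24 = 127 + 696 = 823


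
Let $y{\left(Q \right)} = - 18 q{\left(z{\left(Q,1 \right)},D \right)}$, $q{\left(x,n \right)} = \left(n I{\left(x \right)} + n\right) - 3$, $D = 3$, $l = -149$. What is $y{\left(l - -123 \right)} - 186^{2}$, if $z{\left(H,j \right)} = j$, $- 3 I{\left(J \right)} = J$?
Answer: $-34578$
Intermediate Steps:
$I{\left(J \right)} = - \frac{J}{3}$
$q{\left(x,n \right)} = -3 + n - \frac{n x}{3}$ ($q{\left(x,n \right)} = \left(n \left(- \frac{x}{3}\right) + n\right) - 3 = \left(- \frac{n x}{3} + n\right) - 3 = \left(n - \frac{n x}{3}\right) - 3 = -3 + n - \frac{n x}{3}$)
$y{\left(Q \right)} = 18$ ($y{\left(Q \right)} = - 18 \left(-3 + 3 - 1 \cdot 1\right) = - 18 \left(-3 + 3 - 1\right) = \left(-18\right) \left(-1\right) = 18$)
$y{\left(l - -123 \right)} - 186^{2} = 18 - 186^{2} = 18 - 34596 = -34578$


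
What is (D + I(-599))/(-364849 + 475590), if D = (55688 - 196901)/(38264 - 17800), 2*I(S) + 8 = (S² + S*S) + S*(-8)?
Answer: 7391312339/2266203824 ≈ 3.2615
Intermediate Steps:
I(S) = -4 + S² - 4*S (I(S) = -4 + ((S² + S*S) + S*(-8))/2 = -4 + ((S² + S²) - 8*S)/2 = -4 + (2*S² - 8*S)/2 = -4 + (-8*S + 2*S²)/2 = -4 + (S² - 4*S) = -4 + S² - 4*S)
D = -141213/20464 ≈ -6.9006
(D + I(-599))/(-364849 + 475590) = (-141213/20464 + (-4 + (-599)² - 4*(-599)))/(-364849 + 475590) = (-141213/20464 + (-4 + 358801 + 2396))/110741 = (-141213/20464 + 361193)*(1/110741) = (7391312339/20464)*(1/110741) = 7391312339/2266203824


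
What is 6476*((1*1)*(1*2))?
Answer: 12952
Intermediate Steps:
6476*((1*1)*(1*2)) = 6476*(1*2) = 6476*2 = 12952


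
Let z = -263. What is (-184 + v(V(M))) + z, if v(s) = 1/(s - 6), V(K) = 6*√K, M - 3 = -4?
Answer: -5365/12 - I/12 ≈ -447.08 - 0.083333*I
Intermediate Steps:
M = -1 (M = 3 - 4 = -1)
v(s) = 1/(-6 + s)
(-184 + v(V(M))) + z = (-184 + 1/(-6 + 6*√(-1))) - 263 = (-184 + 1/(-6 + 6*I)) - 263 = (-184 + (-6 - 6*I)/72) - 263 = -447 + (-6 - 6*I)/72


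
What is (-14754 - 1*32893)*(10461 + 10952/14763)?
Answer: -198889775045/399 ≈ -4.9847e+8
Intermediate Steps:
(-14754 - 1*32893)*(10461 + 10952/14763) = (-14754 - 32893)*(10461 + 10952*(1/14763)) = -47647*(10461 + 296/399) = -47647*4174235/399 = -198889775045/399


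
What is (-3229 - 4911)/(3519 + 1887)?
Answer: -4070/2703 ≈ -1.5057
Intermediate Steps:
(-3229 - 4911)/(3519 + 1887) = -8140/5406 = -8140*1/5406 = -4070/2703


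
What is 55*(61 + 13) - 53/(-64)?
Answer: 260533/64 ≈ 4070.8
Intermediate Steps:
55*(61 + 13) - 53/(-64) = 55*74 - 53*(-1/64) = 4070 + 53/64 = 260533/64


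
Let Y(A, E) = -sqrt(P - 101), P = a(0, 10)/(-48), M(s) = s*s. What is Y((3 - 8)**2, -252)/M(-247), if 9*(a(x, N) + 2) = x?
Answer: -I*sqrt(14538)/732108 ≈ -0.00016469*I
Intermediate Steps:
M(s) = s**2
a(x, N) = -2 + x/9
P = 1/24 (P = (-2 + (1/9)*0)/(-48) = (-2 + 0)*(-1/48) = -2*(-1/48) = 1/24 ≈ 0.041667)
Y(A, E) = -I*sqrt(14538)/12 (Y(A, E) = -sqrt(1/24 - 101) = -sqrt(-2423/24) = -I*sqrt(14538)/12)
Y((3 - 8)**2, -252)/M(-247) = (-I*sqrt(14538)/12)/((-247)**2) = -I*sqrt(14538)/12/61009 = -I*sqrt(14538)/12*(1/61009) = -I*sqrt(14538)/732108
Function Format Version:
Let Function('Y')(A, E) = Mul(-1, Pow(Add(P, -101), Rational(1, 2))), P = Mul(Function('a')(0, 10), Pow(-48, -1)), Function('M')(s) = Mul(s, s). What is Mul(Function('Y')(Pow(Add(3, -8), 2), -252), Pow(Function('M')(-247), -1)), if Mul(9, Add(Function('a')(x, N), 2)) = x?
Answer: Mul(Rational(-1, 732108), I, Pow(14538, Rational(1, 2))) ≈ Mul(-0.00016469, I)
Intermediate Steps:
Function('M')(s) = Pow(s, 2)
Function('a')(x, N) = Add(-2, Mul(Rational(1, 9), x))
P = Rational(1, 24) (P = Mul(Add(-2, Mul(Rational(1, 9), 0)), Pow(-48, -1)) = Mul(Add(-2, 0), Rational(-1, 48)) = Mul(-2, Rational(-1, 48)) = Rational(1, 24) ≈ 0.041667)
Function('Y')(A, E) = Mul(Rational(-1, 12), I, Pow(14538, Rational(1, 2))) (Function('Y')(A, E) = Mul(-1, Pow(Add(Rational(1, 24), -101), Rational(1, 2))) = Mul(-1, Pow(Rational(-2423, 24), Rational(1, 2))) = Mul(-1, Mul(Rational(1, 12), I, Pow(14538, Rational(1, 2)))) = Mul(Rational(-1, 12), I, Pow(14538, Rational(1, 2))))
Mul(Function('Y')(Pow(Add(3, -8), 2), -252), Pow(Function('M')(-247), -1)) = Mul(Mul(Rational(-1, 12), I, Pow(14538, Rational(1, 2))), Pow(Pow(-247, 2), -1)) = Mul(Mul(Rational(-1, 12), I, Pow(14538, Rational(1, 2))), Pow(61009, -1)) = Mul(Mul(Rational(-1, 12), I, Pow(14538, Rational(1, 2))), Rational(1, 61009)) = Mul(Rational(-1, 732108), I, Pow(14538, Rational(1, 2)))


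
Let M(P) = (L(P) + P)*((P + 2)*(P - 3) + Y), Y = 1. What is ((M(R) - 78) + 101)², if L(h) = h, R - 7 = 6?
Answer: 15594601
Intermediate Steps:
R = 13 (R = 7 + 6 = 13)
M(P) = 2*P*(1 + (-3 + P)*(2 + P)) (M(P) = (P + P)*((P + 2)*(P - 3) + 1) = (2*P)*((2 + P)*(-3 + P) + 1) = (2*P)*((-3 + P)*(2 + P) + 1) = (2*P)*(1 + (-3 + P)*(2 + P)) = 2*P*(1 + (-3 + P)*(2 + P)))
((M(R) - 78) + 101)² = ((2*13*(-5 + 13² - 1*13) - 78) + 101)² = ((2*13*(-5 + 169 - 13) - 78) + 101)² = ((2*13*151 - 78) + 101)² = ((3926 - 78) + 101)² = (3848 + 101)² = 3949² = 15594601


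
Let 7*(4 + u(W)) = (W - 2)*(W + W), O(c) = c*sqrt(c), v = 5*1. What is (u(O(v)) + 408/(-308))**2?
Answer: 816800/847 - 93600*sqrt(5)/539 ≈ 576.04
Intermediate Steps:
v = 5
O(c) = c**(3/2)
u(W) = -4 + 2*W*(-2 + W)/7 (u(W) = -4 + ((W - 2)*(W + W))/7 = -4 + ((-2 + W)*(2*W))/7 = -4 + (2*W*(-2 + W))/7 = -4 + 2*W*(-2 + W)/7)
(u(O(v)) + 408/(-308))**2 = ((-4 - 20*sqrt(5)/7 + 2*(5**(3/2))**2/7) + 408/(-308))**2 = ((-4 - 20*sqrt(5)/7 + 2*(5*sqrt(5))**2/7) + 408*(-1/308))**2 = ((-4 - 20*sqrt(5)/7 + (2/7)*125) - 102/77)**2 = ((-4 - 20*sqrt(5)/7 + 250/7) - 102/77)**2 = ((222/7 - 20*sqrt(5)/7) - 102/77)**2 = (2340/77 - 20*sqrt(5)/7)**2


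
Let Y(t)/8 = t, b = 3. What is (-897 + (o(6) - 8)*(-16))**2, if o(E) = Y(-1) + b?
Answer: 474721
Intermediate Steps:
Y(t) = 8*t
o(E) = -5 (o(E) = 8*(-1) + 3 = -8 + 3 = -5)
(-897 + (o(6) - 8)*(-16))**2 = (-897 + (-5 - 8)*(-16))**2 = (-897 - 13*(-16))**2 = (-897 + 208)**2 = (-689)**2 = 474721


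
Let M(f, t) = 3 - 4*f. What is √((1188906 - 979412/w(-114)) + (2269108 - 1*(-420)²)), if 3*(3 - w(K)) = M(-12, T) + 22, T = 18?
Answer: √53240383/4 ≈ 1824.2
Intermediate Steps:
w(K) = -64/3 (w(K) = 3 - ((3 - 4*(-12)) + 22)/3 = 3 - ((3 + 48) + 22)/3 = 3 - (51 + 22)/3 = 3 - ⅓*73 = 3 - 73/3 = -64/3)
√((1188906 - 979412/w(-114)) + (2269108 - 1*(-420)²)) = √((1188906 - 979412/(-64/3)) + (2269108 - 1*(-420)²)) = √((1188906 - 979412*(-3/64)) + (2269108 - 1*176400)) = √((1188906 + 734559/16) + (2269108 - 176400)) = √(19757055/16 + 2092708) = √(53240383/16) = √53240383/4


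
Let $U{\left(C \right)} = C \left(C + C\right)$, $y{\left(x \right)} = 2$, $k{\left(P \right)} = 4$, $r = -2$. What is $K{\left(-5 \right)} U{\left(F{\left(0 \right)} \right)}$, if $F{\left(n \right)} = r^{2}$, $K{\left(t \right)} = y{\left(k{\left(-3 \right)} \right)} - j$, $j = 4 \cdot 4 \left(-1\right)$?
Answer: $576$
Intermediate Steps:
$j = -16$ ($j = 16 \left(-1\right) = -16$)
$K{\left(t \right)} = 18$ ($K{\left(t \right)} = 2 - -16 = 2 + 16 = 18$)
$F{\left(n \right)} = 4$ ($F{\left(n \right)} = \left(-2\right)^{2} = 4$)
$U{\left(C \right)} = 2 C^{2}$ ($U{\left(C \right)} = C 2 C = 2 C^{2}$)
$K{\left(-5 \right)} U{\left(F{\left(0 \right)} \right)} = 18 \cdot 2 \cdot 4^{2} = 18 \cdot 2 \cdot 16 = 18 \cdot 32 = 576$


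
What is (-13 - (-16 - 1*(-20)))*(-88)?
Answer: 1496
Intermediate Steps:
(-13 - (-16 - 1*(-20)))*(-88) = (-13 - (-16 + 20))*(-88) = (-13 - 1*4)*(-88) = (-13 - 4)*(-88) = -17*(-88) = 1496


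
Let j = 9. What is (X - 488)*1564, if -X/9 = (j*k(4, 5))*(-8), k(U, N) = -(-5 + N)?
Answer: -763232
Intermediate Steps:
k(U, N) = 5 - N
X = 0 (X = -9*9*(5 - 1*5)*(-8) = -9*9*(5 - 5)*(-8) = -9*9*0*(-8) = -0*(-8) = -9*0 = 0)
(X - 488)*1564 = (0 - 488)*1564 = -488*1564 = -763232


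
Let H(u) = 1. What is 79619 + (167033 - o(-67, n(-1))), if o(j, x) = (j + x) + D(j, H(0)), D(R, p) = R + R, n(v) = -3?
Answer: 246856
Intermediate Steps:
D(R, p) = 2*R
o(j, x) = x + 3*j (o(j, x) = (j + x) + 2*j = x + 3*j)
79619 + (167033 - o(-67, n(-1))) = 79619 + (167033 - (-3 + 3*(-67))) = 79619 + (167033 - (-3 - 201)) = 79619 + (167033 - 1*(-204)) = 79619 + (167033 + 204) = 79619 + 167237 = 246856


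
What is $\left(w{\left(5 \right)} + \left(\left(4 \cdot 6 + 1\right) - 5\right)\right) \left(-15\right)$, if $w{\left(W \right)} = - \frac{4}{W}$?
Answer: $-288$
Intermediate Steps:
$\left(w{\left(5 \right)} + \left(\left(4 \cdot 6 + 1\right) - 5\right)\right) \left(-15\right) = \left(- \frac{4}{5} + \left(\left(4 \cdot 6 + 1\right) - 5\right)\right) \left(-15\right) = \left(\left(-4\right) \frac{1}{5} + \left(\left(24 + 1\right) - 5\right)\right) \left(-15\right) = \left(- \frac{4}{5} + \left(25 - 5\right)\right) \left(-15\right) = \left(- \frac{4}{5} + 20\right) \left(-15\right) = \frac{96}{5} \left(-15\right) = -288$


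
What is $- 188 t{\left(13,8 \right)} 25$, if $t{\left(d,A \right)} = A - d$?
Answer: $23500$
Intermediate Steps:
$- 188 t{\left(13,8 \right)} 25 = - 188 \left(8 - 13\right) 25 = \left(-188\right) \left(-5\right) 25 = 940 \cdot 25 = 23500$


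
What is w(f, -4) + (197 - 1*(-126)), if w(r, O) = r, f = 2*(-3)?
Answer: 317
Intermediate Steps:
f = -6
w(f, -4) + (197 - 1*(-126)) = -6 + (197 - 1*(-126)) = -6 + (197 + 126) = -6 + 323 = 317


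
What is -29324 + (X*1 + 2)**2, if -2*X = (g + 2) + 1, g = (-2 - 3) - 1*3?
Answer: -117215/4 ≈ -29304.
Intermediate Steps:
g = -8 (g = -5 - 3 = -8)
X = 5/2 (X = -((-8 + 2) + 1)/2 = -(-6 + 1)/2 = -1/2*(-5) = 5/2 ≈ 2.5000)
-29324 + (X*1 + 2)**2 = -29324 + ((5/2)*1 + 2)**2 = -29324 + (5/2 + 2)**2 = -29324 + (9/2)**2 = -29324 + 81/4 = -117215/4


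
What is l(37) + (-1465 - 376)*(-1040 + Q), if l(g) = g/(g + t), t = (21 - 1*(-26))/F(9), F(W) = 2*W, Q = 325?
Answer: 938533261/713 ≈ 1.3163e+6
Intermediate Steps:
t = 47/18 (t = (21 - 1*(-26))/((2*9)) = (21 + 26)/18 = 47*(1/18) = 47/18 ≈ 2.6111)
l(g) = g/(47/18 + g) (l(g) = g/(g + 47/18) = g/(47/18 + g))
l(37) + (-1465 - 376)*(-1040 + Q) = 18*37/(47 + 18*37) + (-1465 - 376)*(-1040 + 325) = 18*37/(47 + 666) - 1841*(-715) = 18*37/713 + 1316315 = 18*37*(1/713) + 1316315 = 666/713 + 1316315 = 938533261/713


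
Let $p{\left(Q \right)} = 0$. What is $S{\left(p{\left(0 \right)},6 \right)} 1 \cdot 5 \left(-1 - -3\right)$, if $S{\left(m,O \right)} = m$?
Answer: $0$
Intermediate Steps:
$S{\left(p{\left(0 \right)},6 \right)} 1 \cdot 5 \left(-1 - -3\right) = 0 \cdot 1 \cdot 5 \left(-1 - -3\right) = 0 \cdot 5 \left(-1 + 3\right) = 0 \cdot 2 = 0$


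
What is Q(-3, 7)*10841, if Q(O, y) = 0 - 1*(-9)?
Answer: 97569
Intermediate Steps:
Q(O, y) = 9 (Q(O, y) = 0 + 9 = 9)
Q(-3, 7)*10841 = 9*10841 = 97569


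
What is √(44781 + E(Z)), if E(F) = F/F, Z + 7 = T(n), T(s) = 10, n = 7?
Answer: √44782 ≈ 211.62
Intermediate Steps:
Z = 3 (Z = -7 + 10 = 3)
E(F) = 1
√(44781 + E(Z)) = √(44781 + 1) = √44782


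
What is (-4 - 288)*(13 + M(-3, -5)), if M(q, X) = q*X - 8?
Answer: -5840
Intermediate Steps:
M(q, X) = -8 + X*q (M(q, X) = X*q - 8 = -8 + X*q)
(-4 - 288)*(13 + M(-3, -5)) = (-4 - 288)*(13 + (-8 - 5*(-3))) = -292*(13 + (-8 + 15)) = -292*(13 + 7) = -292*20 = -5840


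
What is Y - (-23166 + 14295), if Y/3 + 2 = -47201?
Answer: -132738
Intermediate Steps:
Y = -141609 (Y = -6 + 3*(-47201) = -6 - 141603 = -141609)
Y - (-23166 + 14295) = -141609 - (-23166 + 14295) = -141609 - 1*(-8871) = -141609 + 8871 = -132738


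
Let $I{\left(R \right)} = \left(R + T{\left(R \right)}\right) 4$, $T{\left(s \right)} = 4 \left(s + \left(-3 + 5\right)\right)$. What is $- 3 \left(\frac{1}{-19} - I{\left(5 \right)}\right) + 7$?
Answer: $\frac{7660}{19} \approx 403.16$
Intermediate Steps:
$T{\left(s \right)} = 8 + 4 s$ ($T{\left(s \right)} = 4 \left(s + 2\right) = 4 \left(2 + s\right) = 8 + 4 s$)
$I{\left(R \right)} = 32 + 20 R$ ($I{\left(R \right)} = \left(R + \left(8 + 4 R\right)\right) 4 = \left(8 + 5 R\right) 4 = 32 + 20 R$)
$- 3 \left(\frac{1}{-19} - I{\left(5 \right)}\right) + 7 = - 3 \left(\frac{1}{-19} - \left(32 + 20 \cdot 5\right)\right) + 7 = - 3 \left(- \frac{1}{19} - \left(32 + 100\right)\right) + 7 = - 3 \left(- \frac{1}{19} - 132\right) + 7 = \left(-3\right) \left(- \frac{2509}{19}\right) + 7 = \frac{7527}{19} + 7 = \frac{7660}{19}$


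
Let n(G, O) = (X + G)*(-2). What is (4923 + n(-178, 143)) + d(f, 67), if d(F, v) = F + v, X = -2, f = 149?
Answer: 5499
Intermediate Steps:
n(G, O) = 4 - 2*G (n(G, O) = (-2 + G)*(-2) = 4 - 2*G)
(4923 + n(-178, 143)) + d(f, 67) = (4923 + (4 - 2*(-178))) + (149 + 67) = (4923 + (4 + 356)) + 216 = (4923 + 360) + 216 = 5283 + 216 = 5499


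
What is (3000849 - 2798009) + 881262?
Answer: 1084102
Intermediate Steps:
(3000849 - 2798009) + 881262 = 202840 + 881262 = 1084102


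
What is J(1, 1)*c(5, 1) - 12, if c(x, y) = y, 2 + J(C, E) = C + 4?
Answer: -9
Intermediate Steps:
J(C, E) = 2 + C (J(C, E) = -2 + (C + 4) = -2 + (4 + C) = 2 + C)
J(1, 1)*c(5, 1) - 12 = (2 + 1)*1 - 12 = 3*1 - 12 = 3 - 12 = -9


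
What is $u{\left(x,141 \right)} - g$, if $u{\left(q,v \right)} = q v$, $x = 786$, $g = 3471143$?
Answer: $-3360317$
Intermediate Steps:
$u{\left(x,141 \right)} - g = 786 \cdot 141 - 3471143 = 110826 - 3471143 = -3360317$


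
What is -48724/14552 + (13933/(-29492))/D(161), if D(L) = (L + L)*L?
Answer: -9311938574019/2781113236216 ≈ -3.3483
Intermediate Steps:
D(L) = 2*L² (D(L) = (2*L)*L = 2*L²)
-48724/14552 + (13933/(-29492))/D(161) = -48724/14552 + (13933/(-29492))/((2*161²)) = -48724*1/14552 + (13933*(-1/29492))/((2*25921)) = -12181/3638 - 13933/29492/51842 = -12181/3638 - 13933/29492*1/51842 = -12181/3638 - 13933/1528924264 = -9311938574019/2781113236216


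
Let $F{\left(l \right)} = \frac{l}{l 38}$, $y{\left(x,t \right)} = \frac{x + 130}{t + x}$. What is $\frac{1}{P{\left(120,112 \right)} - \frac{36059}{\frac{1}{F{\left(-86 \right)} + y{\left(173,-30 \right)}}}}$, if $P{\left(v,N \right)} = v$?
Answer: $- \frac{5434}{419687683} \approx -1.2948 \cdot 10^{-5}$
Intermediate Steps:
$y{\left(x,t \right)} = \frac{130 + x}{t + x}$
$F{\left(l \right)} = \frac{1}{38}$ ($F{\left(l \right)} = \frac{l}{38 l} = l \frac{1}{38 l} = \frac{1}{38}$)
$\frac{1}{P{\left(120,112 \right)} - \frac{36059}{\frac{1}{F{\left(-86 \right)} + y{\left(173,-30 \right)}}}} = \frac{1}{120 - \frac{36059}{\frac{1}{\frac{1}{38} + \frac{130 + 173}{-30 + 173}}}} = \frac{1}{120 - \frac{36059}{\frac{1}{\frac{1}{38} + \frac{1}{143} \cdot 303}}} = \frac{1}{120 - \frac{36059}{\frac{1}{\frac{1}{38} + \frac{303}{143}}}} = \frac{1}{120 - \frac{36059}{\frac{1}{\frac{11657}{5434}}}} = \frac{1}{120 - \frac{36059}{\frac{5434}{11657}}} = \frac{1}{120 - \frac{420339763}{5434}} = \frac{1}{- \frac{419687683}{5434}} = - \frac{5434}{419687683}$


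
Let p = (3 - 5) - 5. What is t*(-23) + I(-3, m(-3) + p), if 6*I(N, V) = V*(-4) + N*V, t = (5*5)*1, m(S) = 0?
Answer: -3401/6 ≈ -566.83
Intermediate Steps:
p = -7 (p = -2 - 5 = -7)
t = 25 (t = 25*1 = 25)
I(N, V) = -2*V/3 + N*V/6 (I(N, V) = (V*(-4) + N*V)/6 = (-4*V + N*V)/6 = -2*V/3 + N*V/6)
t*(-23) + I(-3, m(-3) + p) = 25*(-23) + (0 - 7)*(-4 - 3)/6 = -575 + (⅙)*(-7)*(-7) = -575 + 49/6 = -3401/6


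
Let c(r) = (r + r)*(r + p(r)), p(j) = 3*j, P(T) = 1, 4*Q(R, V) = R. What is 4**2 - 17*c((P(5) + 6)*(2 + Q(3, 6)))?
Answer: -100761/2 ≈ -50381.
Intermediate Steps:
Q(R, V) = R/4
c(r) = 8*r**2 (c(r) = (r + r)*(r + 3*r) = (2*r)*(4*r) = 8*r**2)
4**2 - 17*c((P(5) + 6)*(2 + Q(3, 6))) = 4**2 - 136*((1 + 6)*(2 + (1/4)*3))**2 = 16 - 136*(7*(2 + 3/4))**2 = 16 - 136*(7*(11/4))**2 = 16 - 136*(77/4)**2 = 16 - 136*5929/16 = 16 - 17*5929/2 = 16 - 100793/2 = -100761/2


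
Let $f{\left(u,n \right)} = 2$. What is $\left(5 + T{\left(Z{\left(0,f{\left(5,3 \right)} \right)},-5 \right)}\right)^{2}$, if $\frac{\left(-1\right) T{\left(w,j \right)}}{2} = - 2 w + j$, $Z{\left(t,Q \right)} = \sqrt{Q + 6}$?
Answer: $353 + 240 \sqrt{2} \approx 692.41$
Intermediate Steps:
$Z{\left(t,Q \right)} = \sqrt{6 + Q}$
$T{\left(w,j \right)} = - 2 j + 4 w$ ($T{\left(w,j \right)} = - 2 \left(- 2 w + j\right) = - 2 \left(j - 2 w\right) = - 2 j + 4 w$)
$\left(5 + T{\left(Z{\left(0,f{\left(5,3 \right)} \right)},-5 \right)}\right)^{2} = \left(5 - \left(-10 - 4 \sqrt{6 + 2}\right)\right)^{2} = \left(5 + \left(10 + 4 \sqrt{8}\right)\right)^{2} = \left(5 + \left(10 + 4 \cdot 2 \sqrt{2}\right)\right)^{2} = \left(5 + \left(10 + 8 \sqrt{2}\right)\right)^{2} = \left(15 + 8 \sqrt{2}\right)^{2}$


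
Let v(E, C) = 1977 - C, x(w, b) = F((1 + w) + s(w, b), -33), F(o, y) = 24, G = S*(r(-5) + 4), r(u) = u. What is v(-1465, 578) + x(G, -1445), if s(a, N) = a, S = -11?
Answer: 1423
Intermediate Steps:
G = 11 (G = -11*(-5 + 4) = -11*(-1) = 11)
x(w, b) = 24
v(-1465, 578) + x(G, -1445) = (1977 - 1*578) + 24 = (1977 - 578) + 24 = 1399 + 24 = 1423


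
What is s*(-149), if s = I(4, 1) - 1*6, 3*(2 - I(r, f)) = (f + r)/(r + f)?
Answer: 1937/3 ≈ 645.67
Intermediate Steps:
I(r, f) = 5/3 (I(r, f) = 2 - (f + r)/(3*(r + f)) = 2 - (f + r)/(3*(f + r)) = 2 - ⅓*1 = 2 - ⅓ = 5/3)
s = -13/3 (s = 5/3 - 1*6 = 5/3 - 6 = -13/3 ≈ -4.3333)
s*(-149) = -13/3*(-149) = 1937/3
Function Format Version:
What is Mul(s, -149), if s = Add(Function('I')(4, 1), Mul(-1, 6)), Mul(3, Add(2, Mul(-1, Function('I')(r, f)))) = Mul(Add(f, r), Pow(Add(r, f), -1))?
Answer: Rational(1937, 3) ≈ 645.67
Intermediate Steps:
Function('I')(r, f) = Rational(5, 3) (Function('I')(r, f) = Add(2, Mul(Rational(-1, 3), Mul(Add(f, r), Pow(Add(r, f), -1)))) = Add(2, Mul(Rational(-1, 3), Mul(Add(f, r), Pow(Add(f, r), -1)))) = Add(2, Mul(Rational(-1, 3), 1)) = Add(2, Rational(-1, 3)) = Rational(5, 3))
s = Rational(-13, 3) (s = Add(Rational(5, 3), Mul(-1, 6)) = Add(Rational(5, 3), -6) = Rational(-13, 3) ≈ -4.3333)
Mul(s, -149) = Mul(Rational(-13, 3), -149) = Rational(1937, 3)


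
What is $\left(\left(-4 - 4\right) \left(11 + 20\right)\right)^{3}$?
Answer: $-15252992$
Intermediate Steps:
$\left(\left(-4 - 4\right) \left(11 + 20\right)\right)^{3} = \left(\left(-8\right) 31\right)^{3} = \left(-248\right)^{3} = -15252992$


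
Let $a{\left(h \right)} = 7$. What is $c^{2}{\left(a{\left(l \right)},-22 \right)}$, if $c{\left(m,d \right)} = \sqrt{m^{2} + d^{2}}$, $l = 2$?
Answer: $533$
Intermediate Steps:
$c{\left(m,d \right)} = \sqrt{d^{2} + m^{2}}$
$c^{2}{\left(a{\left(l \right)},-22 \right)} = \left(\sqrt{\left(-22\right)^{2} + 7^{2}}\right)^{2} = \left(\sqrt{484 + 49}\right)^{2} = \left(\sqrt{533}\right)^{2} = 533$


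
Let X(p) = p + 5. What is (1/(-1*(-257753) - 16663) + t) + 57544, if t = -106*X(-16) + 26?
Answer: 14160662241/241090 ≈ 58736.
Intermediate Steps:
X(p) = 5 + p
t = 1192 (t = -106*(5 - 16) + 26 = -106*(-11) + 26 = 1166 + 26 = 1192)
(1/(-1*(-257753) - 16663) + t) + 57544 = (1/(-1*(-257753) - 16663) + 1192) + 57544 = (1/(257753 - 16663) + 1192) + 57544 = (1/241090 + 1192) + 57544 = 287379281/241090 + 57544 = 14160662241/241090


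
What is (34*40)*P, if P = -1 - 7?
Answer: -10880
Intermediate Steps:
P = -8
(34*40)*P = (34*40)*(-8) = 1360*(-8) = -10880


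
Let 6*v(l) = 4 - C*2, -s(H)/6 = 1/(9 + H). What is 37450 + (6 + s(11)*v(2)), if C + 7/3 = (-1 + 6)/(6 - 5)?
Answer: 561841/15 ≈ 37456.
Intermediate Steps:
s(H) = -6/(9 + H)
C = 8/3 (C = -7/3 + (-1 + 6)/(6 - 5) = -7/3 + 5/1 = -7/3 + 5*1 = -7/3 + 5 = 8/3 ≈ 2.6667)
v(l) = -2/9 (v(l) = (4 - 8*2/3)/6 = (4 - 1*16/3)/6 = (4 - 16/3)/6 = (⅙)*(-4/3) = -2/9)
37450 + (6 + s(11)*v(2)) = 37450 + (6 - 6/(9 + 11)*(-2/9)) = 37450 + (6 - 6/20*(-2/9)) = 37450 + (6 - 6*1/20*(-2/9)) = 37450 + (6 - 3/10*(-2/9)) = 37450 + (6 + 1/15) = 37450 + 91/15 = 561841/15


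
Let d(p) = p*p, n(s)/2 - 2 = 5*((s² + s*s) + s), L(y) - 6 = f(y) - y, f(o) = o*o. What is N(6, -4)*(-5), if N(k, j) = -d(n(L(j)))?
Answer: 949993280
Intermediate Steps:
f(o) = o²
L(y) = 6 + y² - y (L(y) = 6 + (y² - y) = 6 + y² - y)
n(s) = 4 + 10*s + 20*s² (n(s) = 4 + 2*(5*((s² + s*s) + s)) = 4 + 2*(5*((s² + s²) + s)) = 4 + 2*(5*(2*s² + s)) = 4 + 2*(5*(s + 2*s²)) = 4 + 2*(5*s + 10*s²) = 4 + (10*s + 20*s²) = 4 + 10*s + 20*s²)
d(p) = p²
N(k, j) = -(64 - 10*j + 10*j² + 20*(6 + j² - j)²)² (N(k, j) = -(4 + 10*(6 + j² - j) + 20*(6 + j² - j)²)² = -(4 + (60 - 10*j + 10*j²) + 20*(6 + j² - j)²)² = -(64 - 10*j + 10*j² + 20*(6 + j² - j)²)²)
N(6, -4)*(-5) = -4*(32 - 5*(-4) + 5*(-4)² + 10*(6 + (-4)² - 1*(-4))²)²*(-5) = -4*(32 + 20 + 5*16 + 10*(6 + 16 + 4)²)²*(-5) = -4*(32 + 20 + 80 + 10*26²)²*(-5) = -4*(32 + 20 + 80 + 10*676)²*(-5) = -4*(32 + 20 + 80 + 6760)²*(-5) = -4*6892²*(-5) = -4*47499664*(-5) = -189998656*(-5) = 949993280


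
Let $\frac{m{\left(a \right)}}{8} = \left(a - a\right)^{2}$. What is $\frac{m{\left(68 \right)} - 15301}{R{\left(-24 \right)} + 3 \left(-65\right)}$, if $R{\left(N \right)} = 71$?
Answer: $\frac{15301}{124} \approx 123.4$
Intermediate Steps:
$m{\left(a \right)} = 0$ ($m{\left(a \right)} = 8 \left(a - a\right)^{2} = 8 \cdot 0^{2} = 8 \cdot 0 = 0$)
$\frac{m{\left(68 \right)} - 15301}{R{\left(-24 \right)} + 3 \left(-65\right)} = \frac{0 - 15301}{71 + 3 \left(-65\right)} = - \frac{15301}{71 - 195} = - \frac{15301}{-124} = \left(-15301\right) \left(- \frac{1}{124}\right) = \frac{15301}{124}$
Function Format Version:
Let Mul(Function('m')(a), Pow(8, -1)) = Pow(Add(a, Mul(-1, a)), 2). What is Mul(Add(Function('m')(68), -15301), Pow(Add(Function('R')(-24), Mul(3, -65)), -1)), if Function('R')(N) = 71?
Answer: Rational(15301, 124) ≈ 123.40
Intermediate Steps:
Function('m')(a) = 0 (Function('m')(a) = Mul(8, Pow(Add(a, Mul(-1, a)), 2)) = Mul(8, Pow(0, 2)) = Mul(8, 0) = 0)
Mul(Add(Function('m')(68), -15301), Pow(Add(Function('R')(-24), Mul(3, -65)), -1)) = Mul(Add(0, -15301), Pow(Add(71, Mul(3, -65)), -1)) = Mul(-15301, Pow(Add(71, -195), -1)) = Mul(-15301, Pow(-124, -1)) = Mul(-15301, Rational(-1, 124)) = Rational(15301, 124)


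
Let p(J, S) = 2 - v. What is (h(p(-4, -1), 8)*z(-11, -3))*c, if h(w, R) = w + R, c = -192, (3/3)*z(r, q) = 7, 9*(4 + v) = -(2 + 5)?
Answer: -59584/3 ≈ -19861.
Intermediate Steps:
v = -43/9 (v = -4 + (-(2 + 5))/9 = -4 + (-1*7)/9 = -4 + (⅑)*(-7) = -4 - 7/9 = -43/9 ≈ -4.7778)
z(r, q) = 7
p(J, S) = 61/9 (p(J, S) = 2 - 1*(-43/9) = 2 + 43/9 = 61/9)
h(w, R) = R + w
(h(p(-4, -1), 8)*z(-11, -3))*c = ((8 + 61/9)*7)*(-192) = ((133/9)*7)*(-192) = (931/9)*(-192) = -59584/3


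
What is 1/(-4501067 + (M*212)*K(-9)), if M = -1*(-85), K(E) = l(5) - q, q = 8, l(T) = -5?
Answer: -1/4735327 ≈ -2.1118e-7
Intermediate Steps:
K(E) = -13 (K(E) = -5 - 1*8 = -5 - 8 = -13)
M = 85
1/(-4501067 + (M*212)*K(-9)) = 1/(-4501067 + (85*212)*(-13)) = 1/(-4501067 + 18020*(-13)) = 1/(-4501067 - 234260) = 1/(-4735327) = -1/4735327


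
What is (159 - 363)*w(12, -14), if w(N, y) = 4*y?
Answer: 11424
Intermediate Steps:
(159 - 363)*w(12, -14) = (159 - 363)*(4*(-14)) = -204*(-56) = 11424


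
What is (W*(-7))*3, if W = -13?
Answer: 273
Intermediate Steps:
(W*(-7))*3 = -13*(-7)*3 = 91*3 = 273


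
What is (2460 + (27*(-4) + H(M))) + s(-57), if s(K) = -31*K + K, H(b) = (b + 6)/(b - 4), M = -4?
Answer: 16247/4 ≈ 4061.8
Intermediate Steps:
H(b) = (6 + b)/(-4 + b)
s(K) = -30*K
(2460 + (27*(-4) + H(M))) + s(-57) = (2460 + (27*(-4) + (6 - 4)/(-4 - 4))) - 30*(-57) = (2460 + (-108 + 2/(-8))) + 1710 = (2460 + (-108 - 1/8*2)) + 1710 = (2460 + (-108 - 1/4)) + 1710 = (2460 - 433/4) + 1710 = 9407/4 + 1710 = 16247/4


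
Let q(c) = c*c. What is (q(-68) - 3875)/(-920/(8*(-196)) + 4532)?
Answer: 146804/888387 ≈ 0.16525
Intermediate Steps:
q(c) = c²
(q(-68) - 3875)/(-920/(8*(-196)) + 4532) = ((-68)² - 3875)/(-920/(8*(-196)) + 4532) = (4624 - 3875)/(-920/(-1568) + 4532) = 749/(-920*(-1/1568) + 4532) = 749/(115/196 + 4532) = 749/(888387/196) = 749*(196/888387) = 146804/888387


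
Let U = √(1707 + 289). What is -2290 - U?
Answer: -2290 - 2*√499 ≈ -2334.7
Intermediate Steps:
U = 2*√499 (U = √1996 = 2*√499 ≈ 44.677)
-2290 - U = -2290 - 2*√499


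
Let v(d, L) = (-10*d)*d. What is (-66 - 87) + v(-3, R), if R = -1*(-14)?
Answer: -243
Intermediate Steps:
R = 14
v(d, L) = -10*d²
(-66 - 87) + v(-3, R) = (-66 - 87) - 10*(-3)² = -153 - 10*9 = -153 - 90 = -243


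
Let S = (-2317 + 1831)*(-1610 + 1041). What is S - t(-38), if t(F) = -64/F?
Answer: 5254114/19 ≈ 2.7653e+5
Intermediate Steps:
S = 276534 (S = -486*(-569) = 276534)
S - t(-38) = 276534 - (-64)/(-38) = 276534 - (-64)*(-1)/38 = 276534 - 1*32/19 = 276534 - 32/19 = 5254114/19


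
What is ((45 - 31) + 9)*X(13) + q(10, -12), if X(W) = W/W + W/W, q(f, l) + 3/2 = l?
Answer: 65/2 ≈ 32.500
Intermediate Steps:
q(f, l) = -3/2 + l
X(W) = 2 (X(W) = 1 + 1 = 2)
((45 - 31) + 9)*X(13) + q(10, -12) = ((45 - 31) + 9)*2 + (-3/2 - 12) = (14 + 9)*2 - 27/2 = 23*2 - 27/2 = 46 - 27/2 = 65/2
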